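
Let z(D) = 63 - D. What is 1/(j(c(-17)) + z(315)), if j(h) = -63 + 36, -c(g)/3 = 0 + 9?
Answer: -1/279 ≈ -0.0035842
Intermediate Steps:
c(g) = -27 (c(g) = -3*(0 + 9) = -3*9 = -27)
j(h) = -27
1/(j(c(-17)) + z(315)) = 1/(-27 + (63 - 1*315)) = 1/(-27 + (63 - 315)) = 1/(-27 - 252) = 1/(-279) = -1/279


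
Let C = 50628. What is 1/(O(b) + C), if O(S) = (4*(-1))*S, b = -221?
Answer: 1/51512 ≈ 1.9413e-5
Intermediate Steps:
O(S) = -4*S
1/(O(b) + C) = 1/(-4*(-221) + 50628) = 1/(884 + 50628) = 1/51512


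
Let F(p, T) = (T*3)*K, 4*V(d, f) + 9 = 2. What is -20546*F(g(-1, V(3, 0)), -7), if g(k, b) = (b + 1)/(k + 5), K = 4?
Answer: 1725864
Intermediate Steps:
V(d, f) = -7/4 (V(d, f) = -9/4 + (¼)*2 = -9/4 + ½ = -7/4)
g(k, b) = (1 + b)/(5 + k)
F(p, T) = 12*T (F(p, T) = (T*3)*4 = (3*T)*4 = 12*T)
-20546*F(g(-1, V(3, 0)), -7) = -246552*(-7) = -20546*(-84) = 1725864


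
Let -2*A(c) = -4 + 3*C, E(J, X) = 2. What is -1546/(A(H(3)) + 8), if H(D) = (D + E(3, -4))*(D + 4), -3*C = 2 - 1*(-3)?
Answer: -3092/25 ≈ -123.68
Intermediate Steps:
C = -5/3 (C = -(2 - 1*(-3))/3 = -(2 + 3)/3 = -⅓*5 = -5/3 ≈ -1.6667)
H(D) = (2 + D)*(4 + D) (H(D) = (D + 2)*(D + 4) = (2 + D)*(4 + D))
A(c) = 9/2 (A(c) = -(-4 + 3*(-5/3))/2 = -(-4 - 5)/2 = -½*(-9) = 9/2)
-1546/(A(H(3)) + 8) = -1546/(9/2 + 8) = -1546/25/2 = -1546*2/25 = -3092/25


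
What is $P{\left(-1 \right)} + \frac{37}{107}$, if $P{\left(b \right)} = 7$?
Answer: $\frac{786}{107} \approx 7.3458$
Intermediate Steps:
$P{\left(-1 \right)} + \frac{37}{107} = 7 + \frac{37}{107} = \frac{786}{107}$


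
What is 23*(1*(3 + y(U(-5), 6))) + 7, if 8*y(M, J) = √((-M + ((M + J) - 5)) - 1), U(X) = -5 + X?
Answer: 76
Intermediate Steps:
y(M, J) = √(-6 + J)/8 (y(M, J) = √((-M + ((M + J) - 5)) - 1)/8 = √((-M + ((J + M) - 5)) - 1)/8 = √((-M + (-5 + J + M)) - 1)/8 = √((-5 + J) - 1)/8 = √(-6 + J)/8)
23*(1*(3 + y(U(-5), 6))) + 7 = 23*(1*(3 + √(-6 + 6)/8)) + 7 = 23*(1*(3 + √0/8)) + 7 = 23*(1*(3 + (⅛)*0)) + 7 = 23*(1*(3 + 0)) + 7 = 23*(1*3) + 7 = 23*3 + 7 = 69 + 7 = 76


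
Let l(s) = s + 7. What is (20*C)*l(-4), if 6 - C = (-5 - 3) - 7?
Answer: 1260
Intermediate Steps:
C = 21 (C = 6 - ((-5 - 3) - 7) = 6 - (-8 - 7) = 6 - 1*(-15) = 6 + 15 = 21)
l(s) = 7 + s
(20*C)*l(-4) = (20*21)*(7 - 4) = 420*3 = 1260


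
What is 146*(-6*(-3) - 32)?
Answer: -2044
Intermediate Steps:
146*(-6*(-3) - 32) = 146*(18 - 32) = 146*(-14) = -2044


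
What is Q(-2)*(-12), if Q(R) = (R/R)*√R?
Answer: -12*I*√2 ≈ -16.971*I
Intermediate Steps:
Q(R) = √R (Q(R) = 1*√R = √R)
Q(-2)*(-12) = √(-2)*(-12) = (I*√2)*(-12) = -12*I*√2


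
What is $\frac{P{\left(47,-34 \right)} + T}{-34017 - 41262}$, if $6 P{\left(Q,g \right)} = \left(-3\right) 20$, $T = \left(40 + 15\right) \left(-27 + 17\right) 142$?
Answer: $\frac{78110}{75279} \approx 1.0376$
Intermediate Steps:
$T = -78100$ ($T = 55 \left(-10\right) 142 = \left(-550\right) 142 = -78100$)
$P{\left(Q,g \right)} = -10$ ($P{\left(Q,g \right)} = \frac{\left(-3\right) 20}{6} = \frac{1}{6} \left(-60\right) = -10$)
$\frac{P{\left(47,-34 \right)} + T}{-34017 - 41262} = \frac{-10 - 78100}{-34017 - 41262} = - \frac{78110}{-75279} = \left(-78110\right) \left(- \frac{1}{75279}\right) = \frac{78110}{75279}$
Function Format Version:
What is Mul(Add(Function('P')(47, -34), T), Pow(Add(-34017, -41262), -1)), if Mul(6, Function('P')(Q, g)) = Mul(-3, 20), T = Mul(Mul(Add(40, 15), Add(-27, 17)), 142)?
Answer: Rational(78110, 75279) ≈ 1.0376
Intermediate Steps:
T = -78100 (T = Mul(Mul(55, -10), 142) = Mul(-550, 142) = -78100)
Function('P')(Q, g) = -10 (Function('P')(Q, g) = Mul(Rational(1, 6), Mul(-3, 20)) = Mul(Rational(1, 6), -60) = -10)
Mul(Add(Function('P')(47, -34), T), Pow(Add(-34017, -41262), -1)) = Mul(Add(-10, -78100), Pow(Add(-34017, -41262), -1)) = Mul(-78110, Pow(-75279, -1)) = Mul(-78110, Rational(-1, 75279)) = Rational(78110, 75279)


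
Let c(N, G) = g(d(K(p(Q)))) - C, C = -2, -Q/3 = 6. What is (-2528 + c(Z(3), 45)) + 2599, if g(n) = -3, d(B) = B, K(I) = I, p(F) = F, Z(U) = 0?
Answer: 70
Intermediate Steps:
Q = -18 (Q = -3*6 = -18)
c(N, G) = -1 (c(N, G) = -3 - 1*(-2) = -3 + 2 = -1)
(-2528 + c(Z(3), 45)) + 2599 = (-2528 - 1) + 2599 = -2529 + 2599 = 70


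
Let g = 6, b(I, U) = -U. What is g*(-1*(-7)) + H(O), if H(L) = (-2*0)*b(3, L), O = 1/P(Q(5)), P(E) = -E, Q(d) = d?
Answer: 42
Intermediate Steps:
O = -1/5 (O = 1/(-1*5) = 1/(-5) = -1/5 ≈ -0.20000)
H(L) = 0 (H(L) = (-2*0)*(-L) = 0*(-L) = 0)
g*(-1*(-7)) + H(O) = 6*(-1*(-7)) + 0 = 6*7 + 0 = 42 + 0 = 42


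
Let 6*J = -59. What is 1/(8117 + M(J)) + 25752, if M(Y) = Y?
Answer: 1252654542/48643 ≈ 25752.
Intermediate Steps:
J = -59/6 (J = (1/6)*(-59) = -59/6 ≈ -9.8333)
1/(8117 + M(J)) + 25752 = 1/(8117 - 59/6) + 25752 = 1/(48643/6) + 25752 = 6/48643 + 25752 = 1252654542/48643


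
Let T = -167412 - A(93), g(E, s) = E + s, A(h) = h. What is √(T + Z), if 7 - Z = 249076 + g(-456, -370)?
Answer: 2*I*√103937 ≈ 644.79*I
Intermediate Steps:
T = -167505 (T = -167412 - 1*93 = -167412 - 93 = -167505)
Z = -248243 (Z = 7 - (249076 + (-456 - 370)) = 7 - (249076 - 826) = 7 - 1*248250 = 7 - 248250 = -248243)
√(T + Z) = √(-167505 - 248243) = √(-415748) = 2*I*√103937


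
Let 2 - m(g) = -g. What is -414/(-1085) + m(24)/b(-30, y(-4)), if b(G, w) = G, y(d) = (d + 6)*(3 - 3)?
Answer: -1579/3255 ≈ -0.48510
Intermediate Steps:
y(d) = 0 (y(d) = (6 + d)*0 = 0)
m(g) = 2 + g (m(g) = 2 - (-1)*g = 2 + g)
-414/(-1085) + m(24)/b(-30, y(-4)) = -414/(-1085) + (2 + 24)/(-30) = -414*(-1/1085) + 26*(-1/30) = 414/1085 - 13/15 = -1579/3255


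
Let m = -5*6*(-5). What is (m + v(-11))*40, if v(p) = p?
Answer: 5560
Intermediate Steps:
m = 150 (m = -30*(-5) = 150)
(m + v(-11))*40 = (150 - 11)*40 = 139*40 = 5560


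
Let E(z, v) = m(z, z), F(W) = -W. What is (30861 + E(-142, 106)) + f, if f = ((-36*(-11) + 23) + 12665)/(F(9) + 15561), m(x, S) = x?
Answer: 119438743/3888 ≈ 30720.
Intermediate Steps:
f = 3271/3888 (f = ((-36*(-11) + 23) + 12665)/(-1*9 + 15561) = ((396 + 23) + 12665)/(-9 + 15561) = (419 + 12665)/15552 = 13084*(1/15552) = 3271/3888 ≈ 0.84131)
E(z, v) = z
(30861 + E(-142, 106)) + f = (30861 - 142) + 3271/3888 = 30719 + 3271/3888 = 119438743/3888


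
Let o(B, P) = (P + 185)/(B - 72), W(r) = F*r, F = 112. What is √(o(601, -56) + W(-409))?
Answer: I*√24232303/23 ≈ 214.03*I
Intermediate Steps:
W(r) = 112*r
o(B, P) = (185 + P)/(-72 + B)
√(o(601, -56) + W(-409)) = √((185 - 56)/(-72 + 601) + 112*(-409)) = √(129/529 - 45808) = √(-24232303/529) = I*√24232303/23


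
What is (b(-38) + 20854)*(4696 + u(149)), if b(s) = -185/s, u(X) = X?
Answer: 202122435/2 ≈ 1.0106e+8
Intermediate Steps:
(b(-38) + 20854)*(4696 + u(149)) = (-185/(-38) + 20854)*(4696 + 149) = (-185*(-1/38) + 20854)*4845 = (185/38 + 20854)*4845 = (792637/38)*4845 = 202122435/2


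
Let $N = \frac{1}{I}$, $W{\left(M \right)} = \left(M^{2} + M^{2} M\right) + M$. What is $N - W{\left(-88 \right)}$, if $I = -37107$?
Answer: $\frac{25003290311}{37107} \approx 6.7382 \cdot 10^{5}$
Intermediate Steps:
$W{\left(M \right)} = M + M^{2} + M^{3}$ ($W{\left(M \right)} = \left(M^{2} + M^{3}\right) + M = M + M^{2} + M^{3}$)
$N = - \frac{1}{37107}$ ($N = \frac{1}{-37107} = - \frac{1}{37107} \approx -2.6949 \cdot 10^{-5}$)
$N - W{\left(-88 \right)} = - \frac{1}{37107} - - 88 \left(1 - 88 + \left(-88\right)^{2}\right) = - \frac{1}{37107} - - 88 \left(1 - 88 + 7744\right) = - \frac{1}{37107} - \left(-88\right) 7657 = - \frac{1}{37107} - -673816 = - \frac{1}{37107} + 673816 = \frac{25003290311}{37107}$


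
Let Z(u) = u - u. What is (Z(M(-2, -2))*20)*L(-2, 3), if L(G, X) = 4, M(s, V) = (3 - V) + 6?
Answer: 0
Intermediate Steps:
M(s, V) = 9 - V
Z(u) = 0
(Z(M(-2, -2))*20)*L(-2, 3) = (0*20)*4 = 0*4 = 0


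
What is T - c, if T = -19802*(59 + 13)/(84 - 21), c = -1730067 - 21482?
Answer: 12102427/7 ≈ 1.7289e+6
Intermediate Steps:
c = -1751549
T = -158416/7 (T = -1425744/63 = -19802*8/7 = -158416/7 ≈ -22631.)
T - c = -158416/7 - 1*(-1751549) = -158416/7 + 1751549 = 12102427/7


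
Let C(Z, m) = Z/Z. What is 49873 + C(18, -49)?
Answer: 49874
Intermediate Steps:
C(Z, m) = 1
49873 + C(18, -49) = 49873 + 1 = 49874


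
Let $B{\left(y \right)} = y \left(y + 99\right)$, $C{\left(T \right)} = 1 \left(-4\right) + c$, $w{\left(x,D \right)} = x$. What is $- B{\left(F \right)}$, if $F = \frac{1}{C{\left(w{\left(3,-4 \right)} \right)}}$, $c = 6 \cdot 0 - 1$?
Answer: $\frac{494}{25} \approx 19.76$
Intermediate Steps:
$c = -1$ ($c = 0 - 1 = -1$)
$C{\left(T \right)} = -5$ ($C{\left(T \right)} = 1 \left(-4\right) - 1 = -4 - 1 = -5$)
$F = - \frac{1}{5}$ ($F = \frac{1}{-5} = - \frac{1}{5} \approx -0.2$)
$B{\left(y \right)} = y \left(99 + y\right)$
$- B{\left(F \right)} = - \frac{\left(-1\right) \left(99 - \frac{1}{5}\right)}{5} = - \frac{\left(-1\right) 494}{5 \cdot 5} = \left(-1\right) \left(- \frac{494}{25}\right) = \frac{494}{25}$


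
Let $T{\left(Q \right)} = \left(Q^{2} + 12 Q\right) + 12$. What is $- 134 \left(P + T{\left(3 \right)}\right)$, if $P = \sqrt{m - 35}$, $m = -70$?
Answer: $-7638 - 134 i \sqrt{105} \approx -7638.0 - 1373.1 i$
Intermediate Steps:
$P = i \sqrt{105}$ ($P = \sqrt{-70 - 35} = \sqrt{-105} = i \sqrt{105} \approx 10.247 i$)
$T{\left(Q \right)} = 12 + Q^{2} + 12 Q$
$- 134 \left(P + T{\left(3 \right)}\right) = - 134 \left(i \sqrt{105} + \left(12 + 3^{2} + 12 \cdot 3\right)\right) = - 134 \left(i \sqrt{105} + \left(12 + 9 + 36\right)\right) = - 134 \left(i \sqrt{105} + 57\right) = - 134 \left(57 + i \sqrt{105}\right) = -7638 - 134 i \sqrt{105}$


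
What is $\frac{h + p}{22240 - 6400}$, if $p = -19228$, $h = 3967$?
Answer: $- \frac{5087}{5280} \approx -0.96345$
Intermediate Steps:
$\frac{h + p}{22240 - 6400} = \frac{3967 - 19228}{22240 - 6400} = - \frac{15261}{15840} = \left(-15261\right) \frac{1}{15840} = - \frac{5087}{5280}$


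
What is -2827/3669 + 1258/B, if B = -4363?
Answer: -16949803/16007847 ≈ -1.0588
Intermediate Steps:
-2827/3669 + 1258/B = -2827/3669 + 1258/(-4363) = -2827*1/3669 + 1258*(-1/4363) = -2827/3669 - 1258/4363 = -16949803/16007847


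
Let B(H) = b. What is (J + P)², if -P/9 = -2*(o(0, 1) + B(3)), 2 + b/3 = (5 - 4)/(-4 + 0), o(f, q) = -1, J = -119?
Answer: 267289/4 ≈ 66822.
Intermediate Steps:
b = -27/4 (b = -6 + 3*((5 - 4)/(-4 + 0)) = -6 + 3*(1/(-4)) = -6 + 3*(1*(-¼)) = -6 + 3*(-¼) = -6 - ¾ = -27/4 ≈ -6.7500)
B(H) = -27/4
P = -279/2 (P = -(-18)*(-1 - 27/4) = -(-18)*(-31)/4 = -9*31/2 = -279/2 ≈ -139.50)
(J + P)² = (-119 - 279/2)² = (-517/2)² = 267289/4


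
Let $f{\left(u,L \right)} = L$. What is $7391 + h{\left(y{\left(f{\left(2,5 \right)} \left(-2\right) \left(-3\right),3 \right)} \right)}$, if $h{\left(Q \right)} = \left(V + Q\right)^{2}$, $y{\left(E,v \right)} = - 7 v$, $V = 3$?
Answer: $7715$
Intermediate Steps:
$h{\left(Q \right)} = \left(3 + Q\right)^{2}$
$7391 + h{\left(y{\left(f{\left(2,5 \right)} \left(-2\right) \left(-3\right),3 \right)} \right)} = 7391 + \left(3 - 21\right)^{2} = 7391 + \left(-18\right)^{2} = 7391 + 324 = 7715$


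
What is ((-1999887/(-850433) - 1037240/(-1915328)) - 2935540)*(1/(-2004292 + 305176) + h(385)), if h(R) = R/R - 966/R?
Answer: 28097060443797556264174793/6342460030380078880 ≈ 4.4300e+6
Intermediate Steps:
h(R) = 1 - 966/R
((-1999887/(-850433) - 1037240/(-1915328)) - 2935540)*(1/(-2004292 + 305176) + h(385)) = ((-1999887/(-850433) - 1037240/(-1915328)) - 2935540)*(1/(-2004292 + 305176) + (-966 + 385)/385) = ((-1999887*(-1/850433) - 1037240*(-1/1915328)) - 2935540)*(1/(-1699116) + (1/385)*(-581)) = ((1999887/850433 + 129655/239416) - 2935540)*(-1/1699116 - 83/55) = (589067836607/203607267128 - 2935540)*(-141026683/93451380) = -597696687877092513/203607267128*(-141026683/93451380) = 28097060443797556264174793/6342460030380078880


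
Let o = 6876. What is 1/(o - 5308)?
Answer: 1/1568 ≈ 0.00063775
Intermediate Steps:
1/(o - 5308) = 1/(6876 - 5308) = 1/1568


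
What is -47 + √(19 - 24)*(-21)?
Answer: -47 - 21*I*√5 ≈ -47.0 - 46.957*I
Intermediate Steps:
-47 + √(19 - 24)*(-21) = -47 + √(-5)*(-21) = -47 + (I*√5)*(-21) = -47 - 21*I*√5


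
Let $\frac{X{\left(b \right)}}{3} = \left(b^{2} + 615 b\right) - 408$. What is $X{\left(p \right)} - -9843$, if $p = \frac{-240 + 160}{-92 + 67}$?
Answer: $\frac{363843}{25} \approx 14554.0$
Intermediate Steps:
$p = \frac{16}{5}$ ($p = - \frac{80}{-25} = \left(-80\right) \left(- \frac{1}{25}\right) = \frac{16}{5} \approx 3.2$)
$X{\left(b \right)} = -1224 + 3 b^{2} + 1845 b$ ($X{\left(b \right)} = 3 \left(\left(b^{2} + 615 b\right) - 408\right) = 3 \left(-408 + b^{2} + 615 b\right) = -1224 + 3 b^{2} + 1845 b$)
$X{\left(p \right)} - -9843 = \left(-1224 + 3 \left(\frac{16}{5}\right)^{2} + 1845 \cdot \frac{16}{5}\right) - -9843 = \left(-1224 + 3 \cdot \frac{256}{25} + 5904\right) + 9843 = \left(-1224 + \frac{768}{25} + 5904\right) + 9843 = \frac{117768}{25} + 9843 = \frac{363843}{25}$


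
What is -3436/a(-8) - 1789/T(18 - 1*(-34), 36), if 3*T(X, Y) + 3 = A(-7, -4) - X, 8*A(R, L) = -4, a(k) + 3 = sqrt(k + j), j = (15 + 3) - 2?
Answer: 384974/37 + 6872*sqrt(2) ≈ 20123.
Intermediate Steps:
j = 16 (j = 18 - 2 = 16)
a(k) = -3 + sqrt(16 + k) (a(k) = -3 + sqrt(k + 16) = -3 + sqrt(16 + k))
A(R, L) = -1/2 (A(R, L) = (1/8)*(-4) = -1/2)
T(X, Y) = -7/6 - X/3 (T(X, Y) = -1 + (-1/2 - X)/3 = -1 + (-1/6 - X/3) = -7/6 - X/3)
-3436/a(-8) - 1789/T(18 - 1*(-34), 36) = -3436/(-3 + sqrt(16 - 8)) - 1789/(-7/6 - (18 - 1*(-34))/3) = -3436/(-3 + sqrt(8)) - 1789/(-7/6 - (18 + 34)/3) = -3436/(-3 + 2*sqrt(2)) - 1789/(-7/6 - 1/3*52) = -3436/(-3 + 2*sqrt(2)) - 1789/(-7/6 - 52/3) = -3436/(-3 + 2*sqrt(2)) - 1789/(-37/2) = -3436/(-3 + 2*sqrt(2)) - 1789*(-2/37) = -3436/(-3 + 2*sqrt(2)) + 3578/37 = 3578/37 - 3436/(-3 + 2*sqrt(2))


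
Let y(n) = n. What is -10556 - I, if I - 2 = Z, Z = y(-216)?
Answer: -10342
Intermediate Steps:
Z = -216
I = -214 (I = 2 - 216 = -214)
-10556 - I = -10556 - 1*(-214) = -10556 + 214 = -10342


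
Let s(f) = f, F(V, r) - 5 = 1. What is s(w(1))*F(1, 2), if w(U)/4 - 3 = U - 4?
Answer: 0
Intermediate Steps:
w(U) = -4 + 4*U (w(U) = 12 + 4*(U - 4) = 12 + 4*(-4 + U) = 12 + (-16 + 4*U) = -4 + 4*U)
F(V, r) = 6 (F(V, r) = 5 + 1 = 6)
s(w(1))*F(1, 2) = (-4 + 4*1)*6 = (-4 + 4)*6 = 0*6 = 0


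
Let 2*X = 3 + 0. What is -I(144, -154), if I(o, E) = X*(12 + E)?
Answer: 213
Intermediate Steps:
X = 3/2 (X = (3 + 0)/2 = (½)*3 = 3/2 ≈ 1.5000)
I(o, E) = 18 + 3*E/2 (I(o, E) = 3*(12 + E)/2 = 18 + 3*E/2)
-I(144, -154) = -(18 + (3/2)*(-154)) = -(18 - 231) = -1*(-213) = 213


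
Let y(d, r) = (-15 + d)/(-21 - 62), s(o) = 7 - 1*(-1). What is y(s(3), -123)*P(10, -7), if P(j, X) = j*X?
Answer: -490/83 ≈ -5.9036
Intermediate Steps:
s(o) = 8 (s(o) = 7 + 1 = 8)
y(d, r) = 15/83 - d/83 (y(d, r) = (-15 + d)/(-83) = (-15 + d)*(-1/83) = 15/83 - d/83)
P(j, X) = X*j
y(s(3), -123)*P(10, -7) = (15/83 - 1/83*8)*(-7*10) = (15/83 - 8/83)*(-70) = (7/83)*(-70) = -490/83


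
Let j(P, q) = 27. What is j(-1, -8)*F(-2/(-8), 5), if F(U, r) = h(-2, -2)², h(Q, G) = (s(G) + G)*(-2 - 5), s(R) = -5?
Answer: 64827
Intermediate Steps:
h(Q, G) = 35 - 7*G (h(Q, G) = (-5 + G)*(-2 - 5) = (-5 + G)*(-7) = 35 - 7*G)
F(U, r) = 2401 (F(U, r) = (35 - 7*(-2))² = (35 + 14)² = 49² = 2401)
j(-1, -8)*F(-2/(-8), 5) = 27*2401 = 64827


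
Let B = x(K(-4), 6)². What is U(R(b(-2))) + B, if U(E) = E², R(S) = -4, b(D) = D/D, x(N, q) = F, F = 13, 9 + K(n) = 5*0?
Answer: 185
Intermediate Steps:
K(n) = -9 (K(n) = -9 + 5*0 = -9 + 0 = -9)
x(N, q) = 13
b(D) = 1
B = 169 (B = 13² = 169)
U(R(b(-2))) + B = (-4)² + 169 = 16 + 169 = 185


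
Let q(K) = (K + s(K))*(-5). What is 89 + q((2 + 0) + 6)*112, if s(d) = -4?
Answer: -2151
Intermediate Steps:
q(K) = 20 - 5*K (q(K) = (K - 4)*(-5) = (-4 + K)*(-5) = 20 - 5*K)
89 + q((2 + 0) + 6)*112 = 89 + (20 - 5*((2 + 0) + 6))*112 = 89 + (20 - 5*(2 + 6))*112 = 89 + (20 - 5*8)*112 = 89 + (20 - 40)*112 = 89 - 20*112 = 89 - 2240 = -2151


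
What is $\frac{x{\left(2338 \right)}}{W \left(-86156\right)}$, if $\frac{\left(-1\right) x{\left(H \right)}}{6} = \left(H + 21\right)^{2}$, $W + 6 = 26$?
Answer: $\frac{2384949}{123080} \approx 19.377$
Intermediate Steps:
$W = 20$ ($W = -6 + 26 = 20$)
$x{\left(H \right)} = - 6 \left(21 + H\right)^{2}$ ($x{\left(H \right)} = - 6 \left(H + 21\right)^{2} = - 6 \left(21 + H\right)^{2}$)
$\frac{x{\left(2338 \right)}}{W \left(-86156\right)} = \frac{\left(-6\right) \left(21 + 2338\right)^{2}}{20 \left(-86156\right)} = \frac{\left(-6\right) 2359^{2}}{-1723120} = \left(-6\right) 5564881 \left(- \frac{1}{1723120}\right) = \left(-33389286\right) \left(- \frac{1}{1723120}\right) = \frac{2384949}{123080}$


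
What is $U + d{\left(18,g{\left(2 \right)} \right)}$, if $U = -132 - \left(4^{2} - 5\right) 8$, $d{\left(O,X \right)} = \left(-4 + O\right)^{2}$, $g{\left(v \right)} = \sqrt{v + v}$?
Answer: $-24$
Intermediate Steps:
$g{\left(v \right)} = \sqrt{2} \sqrt{v}$ ($g{\left(v \right)} = \sqrt{2 v} = \sqrt{2} \sqrt{v}$)
$U = -220$ ($U = -132 - \left(16 - 5\right) 8 = -132 - 11 \cdot 8 = -132 - 88 = -220$)
$U + d{\left(18,g{\left(2 \right)} \right)} = -220 + \left(-4 + 18\right)^{2} = -220 + 14^{2} = -220 + 196 = -24$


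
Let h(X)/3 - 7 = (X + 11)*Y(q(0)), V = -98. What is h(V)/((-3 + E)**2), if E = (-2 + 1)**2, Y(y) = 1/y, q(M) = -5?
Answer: 183/10 ≈ 18.300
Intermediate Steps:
E = 1 (E = (-1)**2 = 1)
h(X) = 72/5 - 3*X/5 (h(X) = 21 + 3*((X + 11)/(-5)) = 21 + 3*((11 + X)*(-1/5)) = 21 + 3*(-11/5 - X/5) = 21 + (-33/5 - 3*X/5) = 72/5 - 3*X/5)
h(V)/((-3 + E)**2) = (72/5 - 3/5*(-98))/((-3 + 1)**2) = (72/5 + 294/5)/((-2)**2) = (366/5)/4 = (366/5)*(1/4) = 183/10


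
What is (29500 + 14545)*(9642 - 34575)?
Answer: -1098173985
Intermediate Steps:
(29500 + 14545)*(9642 - 34575) = 44045*(-24933) = -1098173985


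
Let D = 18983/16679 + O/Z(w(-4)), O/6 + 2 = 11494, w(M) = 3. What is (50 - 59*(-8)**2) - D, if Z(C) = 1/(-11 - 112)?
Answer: 141394035247/16679 ≈ 8.4774e+6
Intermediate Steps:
O = 68952 (O = -12 + 6*11494 = -12 + 68964 = 68952)
Z(C) = -1/123 (Z(C) = 1/(-123) = -1/123)
D = -141456181201/16679 (D = 18983/16679 + 68952/(-1/123) = 18983*(1/16679) + 68952*(-123) = 18983/16679 - 8481096 = -141456181201/16679 ≈ -8.4811e+6)
(50 - 59*(-8)**2) - D = (50 - 59*(-8)**2) - 1*(-141456181201/16679) = (50 - 59*64) + 141456181201/16679 = (50 - 3776) + 141456181201/16679 = -3726 + 141456181201/16679 = 141394035247/16679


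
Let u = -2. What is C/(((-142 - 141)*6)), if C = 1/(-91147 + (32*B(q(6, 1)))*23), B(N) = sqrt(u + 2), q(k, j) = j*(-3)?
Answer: 1/154767606 ≈ 6.4613e-9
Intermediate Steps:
q(k, j) = -3*j
B(N) = 0 (B(N) = sqrt(-2 + 2) = sqrt(0) = 0)
C = -1/91147 (C = 1/(-91147 + (32*0)*23) = 1/(-91147 + 0*23) = 1/(-91147 + 0) = 1/(-91147) = -1/91147 ≈ -1.0971e-5)
C/(((-142 - 141)*6)) = -1/(6*(-142 - 141))/91147 = -1/(91147*((-283*6))) = -1/91147/(-1698) = -1/91147*(-1/1698) = 1/154767606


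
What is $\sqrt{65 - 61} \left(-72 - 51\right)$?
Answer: $-246$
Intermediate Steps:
$\sqrt{65 - 61} \left(-72 - 51\right) = \sqrt{4} \left(-123\right) = 2 \left(-123\right) = -246$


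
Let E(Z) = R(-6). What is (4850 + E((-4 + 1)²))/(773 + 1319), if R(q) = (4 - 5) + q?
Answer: 4843/2092 ≈ 2.3150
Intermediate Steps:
R(q) = -1 + q
E(Z) = -7 (E(Z) = -1 - 6 = -7)
(4850 + E((-4 + 1)²))/(773 + 1319) = (4850 - 7)/(773 + 1319) = 4843/2092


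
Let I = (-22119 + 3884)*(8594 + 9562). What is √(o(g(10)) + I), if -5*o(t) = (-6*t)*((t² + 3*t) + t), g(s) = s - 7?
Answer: I*√8276864610/5 ≈ 18195.0*I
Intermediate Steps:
I = -331074660 (I = -18235*18156 = -331074660)
g(s) = -7 + s
o(t) = 6*t*(t² + 4*t)/5 (o(t) = -(-6*t)*((t² + 3*t) + t)/5 = -(-6*t)*(t² + 4*t)/5 = -(-6)*t*(t² + 4*t)/5 = 6*t*(t² + 4*t)/5)
√(o(g(10)) + I) = √(6*(-7 + 10)²*(4 + (-7 + 10))/5 - 331074660) = √((6/5)*3²*(4 + 3) - 331074660) = √((6/5)*9*7 - 331074660) = √(378/5 - 331074660) = √(-1655372922/5) = I*√8276864610/5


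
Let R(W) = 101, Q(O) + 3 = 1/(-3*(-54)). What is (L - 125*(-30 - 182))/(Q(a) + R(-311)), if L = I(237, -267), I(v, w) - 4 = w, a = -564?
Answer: 4250394/15877 ≈ 267.71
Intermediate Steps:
Q(O) = -485/162 (Q(O) = -3 + 1/(-3*(-54)) = -3 + 1/162 = -485/162)
I(v, w) = 4 + w
L = -263 (L = 4 - 267 = -263)
(L - 125*(-30 - 182))/(Q(a) + R(-311)) = (-263 - 125*(-30 - 182))/(-485/162 + 101) = (-263 - 125*(-212))/(15877/162) = (-263 + 26500)*(162/15877) = 26237*(162/15877) = 4250394/15877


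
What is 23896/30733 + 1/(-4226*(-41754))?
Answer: 4216506676717/5422911732132 ≈ 0.77754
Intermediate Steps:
23896/30733 + 1/(-4226*(-41754)) = 23896*(1/30733) - 1/4226*(-1/41754) = 23896/30733 + 1/176452404 = 4216506676717/5422911732132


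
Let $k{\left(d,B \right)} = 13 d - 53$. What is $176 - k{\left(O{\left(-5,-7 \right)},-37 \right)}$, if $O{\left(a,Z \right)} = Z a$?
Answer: $-226$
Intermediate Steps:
$k{\left(d,B \right)} = -53 + 13 d$
$176 - k{\left(O{\left(-5,-7 \right)},-37 \right)} = 176 - \left(-53 + 13 \left(\left(-7\right) \left(-5\right)\right)\right) = 176 - \left(-53 + 13 \cdot 35\right) = 176 - \left(-53 + 455\right) = 176 - 402 = -226$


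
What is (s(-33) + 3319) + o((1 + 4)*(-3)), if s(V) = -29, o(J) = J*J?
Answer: 3515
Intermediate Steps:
o(J) = J²
(s(-33) + 3319) + o((1 + 4)*(-3)) = (-29 + 3319) + ((1 + 4)*(-3))² = 3290 + (5*(-3))² = 3290 + (-15)² = 3290 + 225 = 3515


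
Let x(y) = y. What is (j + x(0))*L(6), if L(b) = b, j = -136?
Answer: -816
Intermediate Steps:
(j + x(0))*L(6) = (-136 + 0)*6 = -136*6 = -816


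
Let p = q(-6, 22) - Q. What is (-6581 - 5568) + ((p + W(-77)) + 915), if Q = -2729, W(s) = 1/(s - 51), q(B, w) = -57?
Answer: -1095937/128 ≈ -8562.0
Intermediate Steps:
W(s) = 1/(-51 + s)
p = 2672 (p = -57 - 1*(-2729) = -57 + 2729 = 2672)
(-6581 - 5568) + ((p + W(-77)) + 915) = (-6581 - 5568) + ((2672 + 1/(-51 - 77)) + 915) = -12149 + ((2672 + 1/(-128)) + 915) = -12149 + ((2672 - 1/128) + 915) = -12149 + (342015/128 + 915) = -12149 + 459135/128 = -1095937/128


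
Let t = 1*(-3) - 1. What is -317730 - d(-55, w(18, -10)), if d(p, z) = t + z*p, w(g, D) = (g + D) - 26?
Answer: -318716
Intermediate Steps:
t = -4 (t = -3 - 1 = -4)
w(g, D) = -26 + D + g (w(g, D) = (D + g) - 26 = -26 + D + g)
d(p, z) = -4 + p*z (d(p, z) = -4 + z*p = -4 + p*z)
-317730 - d(-55, w(18, -10)) = -317730 - (-4 - 55*(-26 - 10 + 18)) = -317730 - (-4 - 55*(-18)) = -317730 - (-4 + 990) = -317730 - 1*986 = -317730 - 986 = -318716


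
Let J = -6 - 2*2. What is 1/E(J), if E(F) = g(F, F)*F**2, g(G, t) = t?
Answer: -1/1000 ≈ -0.0010000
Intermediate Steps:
J = -10 (J = -6 - 4 = -10)
E(F) = F**3 (E(F) = F*F**2 = F**3)
1/E(J) = 1/((-10)**3) = 1/(-1000) = -1/1000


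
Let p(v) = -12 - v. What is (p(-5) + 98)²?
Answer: 8281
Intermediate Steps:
(p(-5) + 98)² = ((-12 - 1*(-5)) + 98)² = ((-12 + 5) + 98)² = (-7 + 98)² = 91² = 8281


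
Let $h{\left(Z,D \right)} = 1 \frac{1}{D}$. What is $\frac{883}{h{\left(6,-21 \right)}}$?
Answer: $-18543$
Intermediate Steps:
$h{\left(Z,D \right)} = \frac{1}{D}$
$\frac{883}{h{\left(6,-21 \right)}} = \frac{883}{\frac{1}{-21}} = \frac{883}{- \frac{1}{21}} = 883 \left(-21\right) = -18543$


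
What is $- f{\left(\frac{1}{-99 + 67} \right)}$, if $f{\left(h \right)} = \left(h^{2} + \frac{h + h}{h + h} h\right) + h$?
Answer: $\frac{63}{1024} \approx 0.061523$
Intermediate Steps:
$f{\left(h \right)} = h^{2} + 2 h$ ($f{\left(h \right)} = \left(h^{2} + \frac{2 h}{2 h} h\right) + h = \left(h^{2} + 2 h \frac{1}{2 h} h\right) + h = \left(h^{2} + 1 h\right) + h = \left(h^{2} + h\right) + h = \left(h + h^{2}\right) + h = h^{2} + 2 h$)
$- f{\left(\frac{1}{-99 + 67} \right)} = - \frac{2 + \frac{1}{-99 + 67}}{-99 + 67} = - \frac{2 + \frac{1}{-32}}{-32} = - \frac{\left(-1\right) \left(2 - \frac{1}{32}\right)}{32} = - \frac{\left(-1\right) 63}{32 \cdot 32} = \left(-1\right) \left(- \frac{63}{1024}\right) = \frac{63}{1024}$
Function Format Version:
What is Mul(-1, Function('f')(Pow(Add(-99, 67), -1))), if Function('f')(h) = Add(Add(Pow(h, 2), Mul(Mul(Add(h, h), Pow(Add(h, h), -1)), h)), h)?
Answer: Rational(63, 1024) ≈ 0.061523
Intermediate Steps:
Function('f')(h) = Add(Pow(h, 2), Mul(2, h)) (Function('f')(h) = Add(Add(Pow(h, 2), Mul(Mul(Mul(2, h), Pow(Mul(2, h), -1)), h)), h) = Add(Add(Pow(h, 2), Mul(Mul(Mul(2, h), Mul(Rational(1, 2), Pow(h, -1))), h)), h) = Add(Add(Pow(h, 2), Mul(1, h)), h) = Add(Add(Pow(h, 2), h), h) = Add(Add(h, Pow(h, 2)), h) = Add(Pow(h, 2), Mul(2, h)))
Mul(-1, Function('f')(Pow(Add(-99, 67), -1))) = Mul(-1, Mul(Pow(Add(-99, 67), -1), Add(2, Pow(Add(-99, 67), -1)))) = Mul(-1, Mul(Pow(-32, -1), Add(2, Pow(-32, -1)))) = Mul(-1, Mul(Rational(-1, 32), Add(2, Rational(-1, 32)))) = Mul(-1, Mul(Rational(-1, 32), Rational(63, 32))) = Mul(-1, Rational(-63, 1024)) = Rational(63, 1024)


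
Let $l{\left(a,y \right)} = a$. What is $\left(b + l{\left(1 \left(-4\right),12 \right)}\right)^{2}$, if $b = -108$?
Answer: $12544$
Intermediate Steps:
$\left(b + l{\left(1 \left(-4\right),12 \right)}\right)^{2} = \left(-108 + 1 \left(-4\right)\right)^{2} = \left(-108 - 4\right)^{2} = \left(-112\right)^{2} = 12544$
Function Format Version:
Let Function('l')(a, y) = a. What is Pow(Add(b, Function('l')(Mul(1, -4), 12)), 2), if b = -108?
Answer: 12544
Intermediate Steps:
Pow(Add(b, Function('l')(Mul(1, -4), 12)), 2) = Pow(Add(-108, Mul(1, -4)), 2) = Pow(Add(-108, -4), 2) = Pow(-112, 2) = 12544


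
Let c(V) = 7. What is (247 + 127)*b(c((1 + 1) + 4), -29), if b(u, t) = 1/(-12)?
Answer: -187/6 ≈ -31.167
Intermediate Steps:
b(u, t) = -1/12
(247 + 127)*b(c((1 + 1) + 4), -29) = (247 + 127)*(-1/12) = 374*(-1/12) = -187/6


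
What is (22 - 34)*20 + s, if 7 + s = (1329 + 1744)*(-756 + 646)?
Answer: -338277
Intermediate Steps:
s = -338037 (s = -7 + (1329 + 1744)*(-756 + 646) = -7 + 3073*(-110) = -7 - 338030 = -338037)
(22 - 34)*20 + s = (22 - 34)*20 - 338037 = -12*20 - 338037 = -240 - 338037 = -338277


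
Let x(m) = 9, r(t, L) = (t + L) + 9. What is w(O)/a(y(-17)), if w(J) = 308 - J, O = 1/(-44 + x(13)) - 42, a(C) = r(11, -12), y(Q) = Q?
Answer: 12251/280 ≈ 43.754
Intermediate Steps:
r(t, L) = 9 + L + t (r(t, L) = (L + t) + 9 = 9 + L + t)
a(C) = 8 (a(C) = 9 - 12 + 11 = 8)
O = -1471/35 (O = 1/(-44 + 9) - 42 = 1/(-35) - 42 = -1/35 - 42 = -1471/35 ≈ -42.029)
w(O)/a(y(-17)) = (308 - 1*(-1471/35))/8 = (308 + 1471/35)*(⅛) = (12251/35)*(⅛) = 12251/280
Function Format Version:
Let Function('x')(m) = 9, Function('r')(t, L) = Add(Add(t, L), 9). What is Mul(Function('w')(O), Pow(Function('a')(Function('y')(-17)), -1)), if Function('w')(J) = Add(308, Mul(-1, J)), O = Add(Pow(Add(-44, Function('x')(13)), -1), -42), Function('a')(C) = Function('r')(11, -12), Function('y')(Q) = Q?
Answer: Rational(12251, 280) ≈ 43.754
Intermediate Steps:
Function('r')(t, L) = Add(9, L, t) (Function('r')(t, L) = Add(Add(L, t), 9) = Add(9, L, t))
Function('a')(C) = 8 (Function('a')(C) = Add(9, -12, 11) = 8)
O = Rational(-1471, 35) (O = Add(Pow(Add(-44, 9), -1), -42) = Add(Pow(-35, -1), -42) = Add(Rational(-1, 35), -42) = Rational(-1471, 35) ≈ -42.029)
Mul(Function('w')(O), Pow(Function('a')(Function('y')(-17)), -1)) = Mul(Add(308, Mul(-1, Rational(-1471, 35))), Pow(8, -1)) = Mul(Add(308, Rational(1471, 35)), Rational(1, 8)) = Mul(Rational(12251, 35), Rational(1, 8)) = Rational(12251, 280)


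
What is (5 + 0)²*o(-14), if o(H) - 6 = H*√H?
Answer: 150 - 350*I*√14 ≈ 150.0 - 1309.6*I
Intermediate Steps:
o(H) = 6 + H^(3/2) (o(H) = 6 + H*√H = 6 + H^(3/2))
(5 + 0)²*o(-14) = (5 + 0)²*(6 + (-14)^(3/2)) = 5²*(6 - 14*I*√14) = 25*(6 - 14*I*√14) = 150 - 350*I*√14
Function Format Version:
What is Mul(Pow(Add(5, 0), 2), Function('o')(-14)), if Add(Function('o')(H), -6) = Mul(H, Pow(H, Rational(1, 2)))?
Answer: Add(150, Mul(-350, I, Pow(14, Rational(1, 2)))) ≈ Add(150.00, Mul(-1309.6, I))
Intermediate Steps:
Function('o')(H) = Add(6, Pow(H, Rational(3, 2))) (Function('o')(H) = Add(6, Mul(H, Pow(H, Rational(1, 2)))) = Add(6, Pow(H, Rational(3, 2))))
Mul(Pow(Add(5, 0), 2), Function('o')(-14)) = Mul(Pow(Add(5, 0), 2), Add(6, Pow(-14, Rational(3, 2)))) = Mul(Pow(5, 2), Add(6, Mul(-14, I, Pow(14, Rational(1, 2))))) = Mul(25, Add(6, Mul(-14, I, Pow(14, Rational(1, 2))))) = Add(150, Mul(-350, I, Pow(14, Rational(1, 2))))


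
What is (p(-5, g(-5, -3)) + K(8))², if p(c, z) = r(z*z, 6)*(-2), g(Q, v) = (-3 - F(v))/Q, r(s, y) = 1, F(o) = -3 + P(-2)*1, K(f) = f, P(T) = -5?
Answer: 36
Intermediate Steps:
F(o) = -8 (F(o) = -3 - 5*1 = -3 - 5 = -8)
g(Q, v) = 5/Q (g(Q, v) = (-3 - 1*(-8))/Q = (-3 + 8)/Q = 5/Q)
p(c, z) = -2 (p(c, z) = 1*(-2) = -2)
(p(-5, g(-5, -3)) + K(8))² = (-2 + 8)² = 6² = 36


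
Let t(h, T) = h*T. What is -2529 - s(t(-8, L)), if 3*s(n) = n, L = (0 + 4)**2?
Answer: -7459/3 ≈ -2486.3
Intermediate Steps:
L = 16 (L = 4**2 = 16)
t(h, T) = T*h
s(n) = n/3
-2529 - s(t(-8, L)) = -2529 - 16*(-8)/3 = -2529 - (-128)/3 = -2529 - 1*(-128/3) = -2529 + 128/3 = -7459/3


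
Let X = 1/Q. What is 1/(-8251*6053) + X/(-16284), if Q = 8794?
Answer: -193144799/7151955704781288 ≈ -2.7006e-8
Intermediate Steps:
X = 1/8794 ≈ 0.00011371
1/(-8251*6053) + X/(-16284) = 1/(-8251*6053) + (1/8794)/(-16284) = -1/8251*1/6053 + (1/8794)*(-1/16284) = -1/49943303 - 1/143201496 = -193144799/7151955704781288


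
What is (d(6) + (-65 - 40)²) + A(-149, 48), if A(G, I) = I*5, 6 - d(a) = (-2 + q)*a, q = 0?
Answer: 11283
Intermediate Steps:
d(a) = 6 + 2*a (d(a) = 6 - (-2 + 0)*a = 6 - (-2)*a = 6 + 2*a)
A(G, I) = 5*I
(d(6) + (-65 - 40)²) + A(-149, 48) = ((6 + 2*6) + (-65 - 40)²) + 5*48 = ((6 + 12) + (-105)²) + 240 = (18 + 11025) + 240 = 11043 + 240 = 11283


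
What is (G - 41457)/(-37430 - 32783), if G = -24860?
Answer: 66317/70213 ≈ 0.94451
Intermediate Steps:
(G - 41457)/(-37430 - 32783) = (-24860 - 41457)/(-37430 - 32783) = -66317/(-70213) = -66317*(-1/70213) = 66317/70213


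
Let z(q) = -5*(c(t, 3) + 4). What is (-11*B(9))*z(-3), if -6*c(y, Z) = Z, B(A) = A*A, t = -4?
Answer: 31185/2 ≈ 15593.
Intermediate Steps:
B(A) = A²
c(y, Z) = -Z/6
z(q) = -35/2 (z(q) = -5*(-⅙*3 + 4) = -5*(-½ + 4) = -5*7/2 = -35/2)
(-11*B(9))*z(-3) = -11*9²*(-35/2) = -11*81*(-35/2) = -891*(-35/2) = 31185/2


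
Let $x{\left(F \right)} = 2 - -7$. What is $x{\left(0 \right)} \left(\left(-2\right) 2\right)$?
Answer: $-36$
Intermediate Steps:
$x{\left(F \right)} = 9$ ($x{\left(F \right)} = 2 + 7 = 9$)
$x{\left(0 \right)} \left(\left(-2\right) 2\right) = 9 \left(\left(-2\right) 2\right) = 9 \left(-4\right) = -36$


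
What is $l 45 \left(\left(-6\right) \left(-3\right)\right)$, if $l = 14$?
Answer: $11340$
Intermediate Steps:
$l 45 \left(\left(-6\right) \left(-3\right)\right) = 14 \cdot 45 \left(\left(-6\right) \left(-3\right)\right) = 630 \cdot 18 = 11340$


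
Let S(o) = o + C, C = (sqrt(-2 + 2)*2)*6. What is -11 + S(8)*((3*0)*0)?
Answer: -11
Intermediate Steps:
C = 0 (C = (sqrt(0)*2)*6 = (0*2)*6 = 0*6 = 0)
S(o) = o (S(o) = o + 0 = o)
-11 + S(8)*((3*0)*0) = -11 + 8*((3*0)*0) = -11 + 8*(0*0) = -11 + 8*0 = -11 + 0 = -11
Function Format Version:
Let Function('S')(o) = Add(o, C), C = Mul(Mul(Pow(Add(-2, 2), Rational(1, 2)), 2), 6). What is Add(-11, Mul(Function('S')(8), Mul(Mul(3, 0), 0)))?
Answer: -11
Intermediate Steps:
C = 0 (C = Mul(Mul(Pow(0, Rational(1, 2)), 2), 6) = Mul(Mul(0, 2), 6) = Mul(0, 6) = 0)
Function('S')(o) = o (Function('S')(o) = Add(o, 0) = o)
Add(-11, Mul(Function('S')(8), Mul(Mul(3, 0), 0))) = Add(-11, Mul(8, Mul(Mul(3, 0), 0))) = Add(-11, Mul(8, Mul(0, 0))) = Add(-11, Mul(8, 0)) = Add(-11, 0) = -11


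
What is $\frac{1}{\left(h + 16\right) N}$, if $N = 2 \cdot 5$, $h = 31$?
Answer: $\frac{1}{470} \approx 0.0021277$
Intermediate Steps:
$N = 10$
$\frac{1}{\left(h + 16\right) N} = \frac{1}{\left(31 + 16\right) 10} = \frac{1}{47 \cdot 10} = \frac{1}{470}$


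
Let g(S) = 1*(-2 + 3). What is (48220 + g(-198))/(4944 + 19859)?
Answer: 48221/24803 ≈ 1.9442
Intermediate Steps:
g(S) = 1 (g(S) = 1*1 = 1)
(48220 + g(-198))/(4944 + 19859) = (48220 + 1)/(4944 + 19859) = 48221/24803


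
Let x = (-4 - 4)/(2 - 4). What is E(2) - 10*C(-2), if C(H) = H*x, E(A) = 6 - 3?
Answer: 83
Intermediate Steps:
x = 4 (x = -8/(-2) = -8*(-½) = 4)
E(A) = 3
C(H) = 4*H (C(H) = H*4 = 4*H)
E(2) - 10*C(-2) = 3 - 40*(-2) = 3 - 10*(-8) = 3 + 80 = 83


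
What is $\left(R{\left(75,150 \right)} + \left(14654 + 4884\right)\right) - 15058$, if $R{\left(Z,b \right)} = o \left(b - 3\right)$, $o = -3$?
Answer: $4039$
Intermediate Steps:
$R{\left(Z,b \right)} = 9 - 3 b$ ($R{\left(Z,b \right)} = - 3 \left(b - 3\right) = - 3 \left(-3 + b\right) = 9 - 3 b$)
$\left(R{\left(75,150 \right)} + \left(14654 + 4884\right)\right) - 15058 = \left(\left(9 - 450\right) + \left(14654 + 4884\right)\right) - 15058 = \left(\left(9 - 450\right) + 19538\right) - 15058 = \left(-441 + 19538\right) - 15058 = 19097 - 15058 = 4039$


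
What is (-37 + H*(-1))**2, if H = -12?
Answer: 625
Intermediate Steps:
(-37 + H*(-1))**2 = (-37 - 12*(-1))**2 = (-37 + 12)**2 = (-25)**2 = 625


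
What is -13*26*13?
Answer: -4394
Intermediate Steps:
-13*26*13 = -338*13 = -4394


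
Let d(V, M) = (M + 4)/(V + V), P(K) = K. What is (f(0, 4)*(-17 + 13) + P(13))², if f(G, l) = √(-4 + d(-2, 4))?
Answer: 73 - 104*I*√6 ≈ 73.0 - 254.75*I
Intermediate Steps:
d(V, M) = (4 + M)/(2*V) (d(V, M) = (4 + M)/((2*V)) = (4 + M)*(1/(2*V)) = (4 + M)/(2*V))
f(G, l) = I*√6 (f(G, l) = √(-4 + (½)*(4 + 4)/(-2)) = √(-4 + (½)*(-½)*8) = √(-4 - 2) = √(-6) = I*√6)
(f(0, 4)*(-17 + 13) + P(13))² = ((I*√6)*(-17 + 13) + 13)² = ((I*√6)*(-4) + 13)² = (-4*I*√6 + 13)² = (13 - 4*I*√6)²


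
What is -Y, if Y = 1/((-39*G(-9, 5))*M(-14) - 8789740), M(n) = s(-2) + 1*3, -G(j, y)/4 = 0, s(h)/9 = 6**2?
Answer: 1/8789740 ≈ 1.1377e-7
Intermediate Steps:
s(h) = 324 (s(h) = 9*6**2 = 9*36 = 324)
G(j, y) = 0 (G(j, y) = -4*0 = 0)
M(n) = 327 (M(n) = 324 + 1*3 = 324 + 3 = 327)
Y = -1/8789740 (Y = 1/(-39*0*327 - 8789740) = 1/(0*327 - 8789740) = 1/(0 - 8789740) = 1/(-8789740) = -1/8789740 ≈ -1.1377e-7)
-Y = -1*(-1/8789740) = 1/8789740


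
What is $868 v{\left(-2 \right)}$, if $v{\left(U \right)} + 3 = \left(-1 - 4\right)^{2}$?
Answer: $19096$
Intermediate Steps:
$v{\left(U \right)} = 22$ ($v{\left(U \right)} = -3 + \left(-1 - 4\right)^{2} = -3 + \left(-5\right)^{2} = -3 + 25 = 22$)
$868 v{\left(-2 \right)} = 868 \cdot 22 = 19096$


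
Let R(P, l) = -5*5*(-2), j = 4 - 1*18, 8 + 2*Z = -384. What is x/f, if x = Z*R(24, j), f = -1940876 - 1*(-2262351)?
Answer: -56/1837 ≈ -0.030484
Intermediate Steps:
Z = -196 (Z = -4 + (½)*(-384) = -4 - 192 = -196)
j = -14 (j = 4 - 18 = -14)
f = 321475 (f = -1940876 + 2262351 = 321475)
R(P, l) = 50 (R(P, l) = -25*(-2) = 50)
x = -9800 (x = -196*50 = -9800)
x/f = -9800/321475 = -9800*1/321475 = -56/1837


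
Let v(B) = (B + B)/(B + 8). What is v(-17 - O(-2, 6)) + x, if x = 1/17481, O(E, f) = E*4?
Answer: 314659/17481 ≈ 18.000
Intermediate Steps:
O(E, f) = 4*E
x = 1/17481 ≈ 5.7205e-5
v(B) = 2*B/(8 + B) (v(B) = (2*B)/(8 + B) = 2*B/(8 + B))
v(-17 - O(-2, 6)) + x = 2*(-17 - 4*(-2))/(8 + (-17 - 4*(-2))) + 1/17481 = 2*(-17 - 1*(-8))/(8 + (-17 - 1*(-8))) + 1/17481 = 2*(-17 + 8)/(8 + (-17 + 8)) + 1/17481 = 2*(-9)/(8 - 9) + 1/17481 = 2*(-9)/(-1) + 1/17481 = 2*(-9)*(-1) + 1/17481 = 18 + 1/17481 = 314659/17481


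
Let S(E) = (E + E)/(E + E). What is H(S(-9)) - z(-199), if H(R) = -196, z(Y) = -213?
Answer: 17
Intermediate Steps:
S(E) = 1 (S(E) = (2*E)/((2*E)) = (2*E)*(1/(2*E)) = 1)
H(S(-9)) - z(-199) = -196 - 1*(-213) = -196 + 213 = 17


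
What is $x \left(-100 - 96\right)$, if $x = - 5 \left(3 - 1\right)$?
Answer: $1960$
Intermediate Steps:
$x = -10$ ($x = \left(-5\right) 2 = -10$)
$x \left(-100 - 96\right) = - 10 \left(-100 - 96\right) = \left(-10\right) \left(-196\right) = 1960$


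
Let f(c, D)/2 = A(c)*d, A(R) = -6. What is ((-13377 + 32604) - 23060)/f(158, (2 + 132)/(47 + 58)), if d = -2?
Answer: -3833/24 ≈ -159.71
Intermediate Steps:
f(c, D) = 24 (f(c, D) = 2*(-6*(-2)) = 2*12 = 24)
((-13377 + 32604) - 23060)/f(158, (2 + 132)/(47 + 58)) = ((-13377 + 32604) - 23060)/24 = (19227 - 23060)*(1/24) = -3833*1/24 = -3833/24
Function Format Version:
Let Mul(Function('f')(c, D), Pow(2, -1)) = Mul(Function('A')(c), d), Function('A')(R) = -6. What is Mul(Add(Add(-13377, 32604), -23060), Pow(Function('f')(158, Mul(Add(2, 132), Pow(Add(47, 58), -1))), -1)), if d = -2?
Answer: Rational(-3833, 24) ≈ -159.71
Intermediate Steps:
Function('f')(c, D) = 24 (Function('f')(c, D) = Mul(2, Mul(-6, -2)) = Mul(2, 12) = 24)
Mul(Add(Add(-13377, 32604), -23060), Pow(Function('f')(158, Mul(Add(2, 132), Pow(Add(47, 58), -1))), -1)) = Mul(Add(Add(-13377, 32604), -23060), Pow(24, -1)) = Mul(Add(19227, -23060), Rational(1, 24)) = Mul(-3833, Rational(1, 24)) = Rational(-3833, 24)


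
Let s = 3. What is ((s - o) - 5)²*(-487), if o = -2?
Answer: 0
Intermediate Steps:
((s - o) - 5)²*(-487) = ((3 - 1*(-2)) - 5)²*(-487) = ((3 + 2) - 5)²*(-487) = (5 - 5)²*(-487) = 0²*(-487) = 0*(-487) = 0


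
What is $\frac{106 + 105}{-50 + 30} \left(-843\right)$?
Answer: $\frac{177873}{20} \approx 8893.7$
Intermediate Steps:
$\frac{106 + 105}{-50 + 30} \left(-843\right) = \frac{211}{-20} \left(-843\right) = 211 \left(- \frac{1}{20}\right) \left(-843\right) = \left(- \frac{211}{20}\right) \left(-843\right) = \frac{177873}{20}$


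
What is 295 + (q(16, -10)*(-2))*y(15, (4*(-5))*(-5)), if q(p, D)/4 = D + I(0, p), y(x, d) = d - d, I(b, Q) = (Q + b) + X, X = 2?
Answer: 295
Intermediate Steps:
I(b, Q) = 2 + Q + b (I(b, Q) = (Q + b) + 2 = 2 + Q + b)
y(x, d) = 0
q(p, D) = 8 + 4*D + 4*p (q(p, D) = 4*(D + (2 + p + 0)) = 4*(D + (2 + p)) = 4*(2 + D + p) = 8 + 4*D + 4*p)
295 + (q(16, -10)*(-2))*y(15, (4*(-5))*(-5)) = 295 + ((8 + 4*(-10) + 4*16)*(-2))*0 = 295 + ((8 - 40 + 64)*(-2))*0 = 295 + (32*(-2))*0 = 295 - 64*0 = 295 + 0 = 295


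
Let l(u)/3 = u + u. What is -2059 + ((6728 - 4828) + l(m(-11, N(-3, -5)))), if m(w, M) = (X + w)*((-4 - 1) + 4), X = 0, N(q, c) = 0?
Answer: -93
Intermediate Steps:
m(w, M) = -w (m(w, M) = (0 + w)*((-4 - 1) + 4) = w*(-5 + 4) = w*(-1) = -w)
l(u) = 6*u (l(u) = 3*(u + u) = 3*(2*u) = 6*u)
-2059 + ((6728 - 4828) + l(m(-11, N(-3, -5)))) = -2059 + ((6728 - 4828) + 6*(-1*(-11))) = -2059 + (1900 + 6*11) = -2059 + (1900 + 66) = -2059 + 1966 = -93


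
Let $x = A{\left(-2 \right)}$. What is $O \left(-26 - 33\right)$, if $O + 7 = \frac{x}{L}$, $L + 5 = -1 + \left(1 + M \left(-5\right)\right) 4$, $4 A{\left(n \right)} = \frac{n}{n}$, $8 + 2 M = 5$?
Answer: $\frac{46197}{112} \approx 412.47$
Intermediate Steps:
$M = - \frac{3}{2}$ ($M = -4 + \frac{1}{2} \cdot 5 = -4 + \frac{5}{2} = - \frac{3}{2} \approx -1.5$)
$A{\left(n \right)} = \frac{1}{4}$ ($A{\left(n \right)} = \frac{n \frac{1}{n}}{4} = \frac{1}{4} \cdot 1 = \frac{1}{4}$)
$x = \frac{1}{4} \approx 0.25$
$L = 28$ ($L = -5 - \left(1 - \left(1 - - \frac{15}{2}\right) 4\right) = -5 - \left(1 - \left(1 + \frac{15}{2}\right) 4\right) = -5 + \left(-1 + \frac{17}{2} \cdot 4\right) = -5 + \left(-1 + 34\right) = -5 + 33 = 28$)
$O = - \frac{783}{112}$ ($O = -7 + \frac{1}{4 \cdot 28} = -7 + \frac{1}{4} \cdot \frac{1}{28} = -7 + \frac{1}{112} = - \frac{783}{112} \approx -6.9911$)
$O \left(-26 - 33\right) = - \frac{783 \left(-26 - 33\right)}{112} = \left(- \frac{783}{112}\right) \left(-59\right) = \frac{46197}{112}$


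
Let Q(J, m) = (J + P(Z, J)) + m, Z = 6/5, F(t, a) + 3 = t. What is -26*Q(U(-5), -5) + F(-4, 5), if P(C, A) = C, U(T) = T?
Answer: 1109/5 ≈ 221.80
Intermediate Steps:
F(t, a) = -3 + t
Z = 6/5 (Z = 6*(⅕) = 6/5 ≈ 1.2000)
Q(J, m) = 6/5 + J + m (Q(J, m) = (J + 6/5) + m = (6/5 + J) + m = 6/5 + J + m)
-26*Q(U(-5), -5) + F(-4, 5) = -26*(6/5 - 5 - 5) + (-3 - 4) = -26*(-44/5) - 7 = 1144/5 - 7 = 1109/5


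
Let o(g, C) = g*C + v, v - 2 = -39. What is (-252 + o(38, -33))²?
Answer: 2380849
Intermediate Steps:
v = -37 (v = 2 - 39 = -37)
o(g, C) = -37 + C*g (o(g, C) = g*C - 37 = C*g - 37 = -37 + C*g)
(-252 + o(38, -33))² = (-252 + (-37 - 33*38))² = (-252 + (-37 - 1254))² = (-252 - 1291)² = (-1543)² = 2380849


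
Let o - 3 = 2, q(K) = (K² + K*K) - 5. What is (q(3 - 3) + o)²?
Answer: 0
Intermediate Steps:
q(K) = -5 + 2*K² (q(K) = (K² + K²) - 5 = 2*K² - 5 = -5 + 2*K²)
o = 5 (o = 3 + 2 = 5)
(q(3 - 3) + o)² = ((-5 + 2*(3 - 3)²) + 5)² = ((-5 + 2*0²) + 5)² = ((-5 + 2*0) + 5)² = ((-5 + 0) + 5)² = (-5 + 5)² = 0² = 0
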